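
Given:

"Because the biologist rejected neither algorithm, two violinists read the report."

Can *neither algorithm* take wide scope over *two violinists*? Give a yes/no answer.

*neither algorithm* sits inside the adjunct clause *because the biologist rejected neither algorithm*.
Adjunct clauses are scope islands: a quantifier inside an adjunct cannot raise into the matrix clause.
*neither algorithm* > *two violinists* would require crossing that boundary, which is illicit.

No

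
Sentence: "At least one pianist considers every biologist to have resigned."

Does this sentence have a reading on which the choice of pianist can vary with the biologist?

Yes

That reading corresponds to *every biologist* > *at least one pianist*.
*every biologist* is the subject of an ECM infinitive — the infinitival complement of an ECM verb is not a scope island, so *every biologist* can raise into the matrix clause.
Clause-internal QR can adjoin the lower DP above the subject, yielding the inverse reading.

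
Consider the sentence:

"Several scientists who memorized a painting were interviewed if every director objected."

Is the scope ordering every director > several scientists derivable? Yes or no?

No

The DP *every director* is contained in the adjunct clause *if every director objected*.
The adjunct-island constraint bars QR out of an adverbial clause.
So *every director* cannot raise to a position above *several scientists*.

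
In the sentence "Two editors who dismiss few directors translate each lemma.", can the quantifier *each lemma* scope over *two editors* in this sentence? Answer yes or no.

Although the sentence contains a relative clause (*who dismiss few directors*), *each lemma* is outside it, in the matrix VP.
Clause-internal QR can adjoin the lower DP above the subject, yielding the inverse reading.
The sentence is scopally ambiguous between *two editors* > *each lemma* and *each lemma* > *two editors*.

Yes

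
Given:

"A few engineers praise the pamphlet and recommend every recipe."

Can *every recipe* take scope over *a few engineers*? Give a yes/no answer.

No

*every recipe* occurs within one conjunct of the coordinate structure (*recommend every recipe*).
QR out of a conjunct would have to apply non-ATB, which the CSC forbids.
*every recipe* is confined to the island and cannot take scope over *a few engineers*.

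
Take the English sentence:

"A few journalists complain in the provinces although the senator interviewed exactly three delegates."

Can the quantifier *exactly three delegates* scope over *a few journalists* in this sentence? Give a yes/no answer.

The target quantifier *exactly three delegates* is part of the adjunct clause *although the senator interviewed exactly three delegates*.
The adjunct-island constraint bars QR out of an adverbial clause.
The inverse ordering *exactly three delegates* > *a few journalists* is therefore underivable.

No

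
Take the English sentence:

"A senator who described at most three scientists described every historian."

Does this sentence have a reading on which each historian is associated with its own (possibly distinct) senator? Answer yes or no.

That reading corresponds to *every historian* > *a senator*.
*every historian* sits in the matrix clause, not in the relative clause on *a senator*.
Clause-internal QR can adjoin the lower DP above the subject, yielding the inverse reading.

Yes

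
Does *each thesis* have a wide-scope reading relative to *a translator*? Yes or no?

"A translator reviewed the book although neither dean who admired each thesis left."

*each thesis* is embedded in the relative clause *who admired each thesis*, which is itself inside the adjunct *although neither dean who admired each thesis left*.
The quantifier would have to escape first the RC and then the adjunct — two independent island violations.
There is no licit LF on which *each thesis* c-commands *a translator*.

No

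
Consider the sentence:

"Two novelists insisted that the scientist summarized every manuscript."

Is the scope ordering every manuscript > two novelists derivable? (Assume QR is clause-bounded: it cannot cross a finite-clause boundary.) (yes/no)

*every manuscript* is embedded in the finite complement clause *that the scientist summarized every manuscript*.
Given the clause-boundedness assumption, QR cannot cross the finite CP into the matrix.
So *every manuscript* cannot raise high enough to outscope *two novelists*; only the surface ordering *two novelists* > *every manuscript* is available.

No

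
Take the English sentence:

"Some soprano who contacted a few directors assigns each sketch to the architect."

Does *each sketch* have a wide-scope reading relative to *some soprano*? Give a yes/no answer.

The RC *who contacted a few directors* is an island, but *each sketch* is not inside it — it is the matrix object, a clausemate of *some soprano*.
With no island boundary between them, the object can take inverse scope over the subject via ordinary QR within the clause.
So *each sketch* > *some soprano* is among the available readings.

Yes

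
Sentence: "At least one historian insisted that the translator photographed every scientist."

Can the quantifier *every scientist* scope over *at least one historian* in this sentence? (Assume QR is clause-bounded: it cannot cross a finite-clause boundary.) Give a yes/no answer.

No

*every scientist* is embedded in the finite complement clause *that the translator photographed every scientist*.
With QR restricted to its own tensed clause, the embedded quantifier cannot reach a matrix scope position.
So *every scientist* cannot raise to a position above *at least one historian*.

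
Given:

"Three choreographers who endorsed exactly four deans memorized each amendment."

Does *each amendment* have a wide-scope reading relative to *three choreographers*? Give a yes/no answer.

Yes

The RC *who endorsed exactly four deans* is an island, but *each amendment* is not inside it — it is the matrix object, a clausemate of *three choreographers*.
Nothing blocks QR of the lower DP to a position above the higher one, so inverse scope is available.
Both orderings are possible: *three choreographers* > *each amendment* and *each amendment* > *three choreographers*.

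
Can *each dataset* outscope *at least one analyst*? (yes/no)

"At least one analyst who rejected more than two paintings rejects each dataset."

Although the sentence contains a relative clause (*who rejected more than two paintings*), *each dataset* is outside it, in the matrix VP.
QR within a single clause is free, so the lower quantifier may take scope over the higher one.

Yes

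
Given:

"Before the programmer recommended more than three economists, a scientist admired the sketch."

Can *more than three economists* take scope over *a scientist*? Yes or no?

No

*more than three economists* occurs within the adjunct clause *before the programmer recommended more than three economists*.
Since the clause is an adjunct (not a complement), the Adjunct Condition blocks QR across its edge.
*more than three economists* > *a scientist* would require crossing that boundary, which is illicit.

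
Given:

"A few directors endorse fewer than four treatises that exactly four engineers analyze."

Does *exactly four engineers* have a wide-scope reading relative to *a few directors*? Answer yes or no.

No

*exactly four engineers* occurs within the relative clause *that exactly four engineers analyze* modifying *fewer than four treatises*.
QR out of a relative clause is ruled out by the relative-clause island constraint.
*exactly four engineers* > *a few directors* would require crossing that boundary, which is illicit.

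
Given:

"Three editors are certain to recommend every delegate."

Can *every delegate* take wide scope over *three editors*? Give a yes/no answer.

The matrix predicate is a raising verb, whose infinitival complement is not a scope island — *every delegate* can QR into the matrix clause.
No island intervenes, so both surface and inverse scope are derivable.

Yes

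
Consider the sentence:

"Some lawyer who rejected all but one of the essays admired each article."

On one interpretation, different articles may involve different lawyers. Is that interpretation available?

Yes

This is the *each article* > *some lawyer* reading.
The RC *who rejected all but one of the essays* is an island, but *each article* is not inside it — it is the matrix object, a clausemate of *some lawyer*.
Clause-internal QR can adjoin the lower DP above the subject, yielding the inverse reading.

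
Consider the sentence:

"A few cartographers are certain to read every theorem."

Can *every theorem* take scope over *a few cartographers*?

The matrix predicate is a raising verb, whose infinitival complement is not a scope island — *every theorem* can QR into the matrix clause.
No island intervenes, so both surface and inverse scope are derivable.
So *every theorem* > *a few cartographers* is among the available readings.

Yes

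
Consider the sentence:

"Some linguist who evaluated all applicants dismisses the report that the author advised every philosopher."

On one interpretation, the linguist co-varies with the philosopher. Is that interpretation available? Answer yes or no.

No

That reading corresponds to *every philosopher* > *some linguist*.
The target quantifier *every philosopher* is part of the complex NP *the report that the author advised every philosopher*.
Noun-complement clauses are scope islands (the Complex NP Constraint): a quantifier inside one cannot scope into the matrix.
So *every philosopher* cannot raise to a position above *some linguist*.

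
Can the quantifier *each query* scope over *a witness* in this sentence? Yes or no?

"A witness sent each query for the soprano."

Yes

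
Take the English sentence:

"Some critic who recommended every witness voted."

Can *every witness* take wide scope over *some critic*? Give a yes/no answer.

No

Structurally, *every witness* is inside the relative clause *who recommended every witness*.
The relative clause forms an island for QR, so the quantifier is confined to the head noun's restrictor.
*every witness* is confined to the island and cannot take scope over *some critic*.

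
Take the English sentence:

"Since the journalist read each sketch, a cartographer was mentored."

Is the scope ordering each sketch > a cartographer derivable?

Structurally, *each sketch* is inside the adjunct clause *since the journalist read each sketch*.
Scope out of an adjunct clause is unavailable: QR respects the adjunct-island constraint.
So *each sketch* cannot raise to a position above *a cartographer*.

No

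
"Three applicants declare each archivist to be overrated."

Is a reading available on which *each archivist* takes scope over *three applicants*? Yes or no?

Yes

This is an ECM construction: *each archivist* is the infinitival subject, Case-marked by the matrix verb, and the infinitive is transparent for QR.
Ordinary QR to a clause-peripheral position gives the wide-scope LF for the lower DP.
Both orderings are possible: *three applicants* > *each archivist* and *each archivist* > *three applicants*.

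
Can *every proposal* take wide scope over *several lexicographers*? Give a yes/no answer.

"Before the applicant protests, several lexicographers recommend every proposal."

Yes

The adjunct clause does not contain *every proposal*, which is the matrix object.
Nothing blocks QR of the lower DP to a position above the higher one, so inverse scope is available.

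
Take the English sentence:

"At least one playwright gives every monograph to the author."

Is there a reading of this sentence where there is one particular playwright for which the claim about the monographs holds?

Yes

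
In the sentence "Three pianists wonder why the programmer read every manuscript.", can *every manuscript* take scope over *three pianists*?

No

The DP *every manuscript* is contained in the embedded question *why the programmer read every manuscript*.
Embedded questions are wh-islands: a quantifier inside an indirect question cannot QR into the matrix clause.
There is no licit LF on which *every manuscript* c-commands *three pianists*.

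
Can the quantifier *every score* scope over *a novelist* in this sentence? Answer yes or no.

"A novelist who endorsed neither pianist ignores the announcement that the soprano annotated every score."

No

*every score* is embedded in the complex NP *the announcement that the soprano annotated every score*.
The complex NP is opaque for QR — the quantifier is frozen inside the noun's complement.
So *every score* cannot raise high enough to outscope *a novelist*; only the surface ordering *a novelist* > *every score* is available.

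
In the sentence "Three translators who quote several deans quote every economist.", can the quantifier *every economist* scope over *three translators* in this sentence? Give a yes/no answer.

Although the sentence contains a relative clause (*who quote several deans*), *every economist* is outside it, in the matrix VP.
Ordinary QR to a clause-peripheral position gives the wide-scope LF for the lower DP.
Both orderings are possible: *three translators* > *every economist* and *every economist* > *three translators*.

Yes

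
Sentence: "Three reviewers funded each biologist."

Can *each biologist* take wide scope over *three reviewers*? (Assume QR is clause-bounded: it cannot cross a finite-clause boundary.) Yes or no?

*each biologist* and *three reviewers* are in the same minimal clause.
QR within a single clause is free, so the lower quantifier may take scope over the higher one.

Yes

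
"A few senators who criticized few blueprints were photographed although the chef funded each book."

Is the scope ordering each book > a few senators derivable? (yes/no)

*each book* occurs within the adjunct clause *although the chef funded each book*.
Adjuncts are opaque for quantifier raising; a quantifier in an adjunct stays inside it.
The inverse ordering *each book* > *a few senators* is therefore underivable.

No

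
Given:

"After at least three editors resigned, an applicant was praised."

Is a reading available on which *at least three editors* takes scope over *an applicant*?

No

The DP *at least three editors* is contained in the adjunct clause *after at least three editors resigned*.
The adjunct-island constraint bars QR out of an adverbial clause.
So *at least three editors* cannot raise to a position above *an applicant*.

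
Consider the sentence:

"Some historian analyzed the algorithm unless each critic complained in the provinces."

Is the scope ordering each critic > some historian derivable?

No

*each critic* sits inside the adjunct clause *unless each critic complained in the provinces*.
Adverbial clauses are not L-marked, so they are barriers for QR — the quantifier cannot escape the adjunct.
So *each critic* cannot raise high enough to outscope *some historian*; only the surface ordering *some historian* > *each critic* is available.
(Only the surface reading survives: one fixed historian with respect to all the relevant critics.)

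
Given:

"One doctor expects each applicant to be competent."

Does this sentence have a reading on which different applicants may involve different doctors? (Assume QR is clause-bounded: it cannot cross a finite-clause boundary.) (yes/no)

Yes

The paraphrase describes the scope ordering *each applicant* > *one doctor*.
This is an ECM construction: *each applicant* is the infinitival subject, Case-marked by the matrix verb, and the infinitive is transparent for QR.
Ordinary QR to a clause-peripheral position gives the wide-scope LF for the lower DP.
The sentence is scopally ambiguous between *one doctor* > *each applicant* and *each applicant* > *one doctor*.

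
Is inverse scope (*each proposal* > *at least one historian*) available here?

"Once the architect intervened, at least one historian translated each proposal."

Yes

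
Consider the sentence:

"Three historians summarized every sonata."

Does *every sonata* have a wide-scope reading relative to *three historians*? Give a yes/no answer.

Both DPs are arguments of the same predicate; there is no clause or island boundary between them.
No island intervenes, so both surface and inverse scope are derivable.
So *every sonata* > *three historians* is among the available readings.

Yes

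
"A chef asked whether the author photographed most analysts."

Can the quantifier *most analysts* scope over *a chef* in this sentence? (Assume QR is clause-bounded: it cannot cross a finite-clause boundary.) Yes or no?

No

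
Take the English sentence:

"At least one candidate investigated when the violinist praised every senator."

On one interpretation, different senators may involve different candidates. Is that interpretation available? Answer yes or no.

No

This is the *every senator* > *at least one candidate* reading.
The target quantifier *every senator* is part of the embedded question *when the violinist praised every senator*.
The wh-island constraint blocks QR out of an embedded interrogative.
The inverse ordering *every senator* > *at least one candidate* is therefore underivable.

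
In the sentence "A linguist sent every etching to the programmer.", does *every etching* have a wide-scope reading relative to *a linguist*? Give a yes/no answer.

*a linguist* and *every etching* are co-arguments of the matrix verb, with nothing but a clause-internal boundary between them.
Ordinary QR to a clause-peripheral position gives the wide-scope LF for the lower DP.

Yes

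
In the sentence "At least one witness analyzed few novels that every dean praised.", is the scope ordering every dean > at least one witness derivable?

The target quantifier *every dean* is part of the relative clause *that every dean praised* modifying *few novels*.
Quantifiers inside a relative clause are trapped there; the RC boundary blocks QR.
Hence only narrow scope for *every dean* (under *at least one witness*) survives.

No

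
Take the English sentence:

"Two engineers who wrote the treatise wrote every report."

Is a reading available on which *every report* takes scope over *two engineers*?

Although the sentence contains a relative clause (*who wrote the treatise*), *every report* is outside it, in the matrix VP.
With no island boundary between them, the object can take inverse scope over the subject via ordinary QR within the clause.
The sentence is scopally ambiguous between *two engineers* > *every report* and *every report* > *two engineers*.

Yes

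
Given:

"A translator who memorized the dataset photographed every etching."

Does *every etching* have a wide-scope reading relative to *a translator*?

*every etching* sits in the matrix clause, not in the relative clause on *a translator*.
Ordinary QR to a clause-peripheral position gives the wide-scope LF for the lower DP.

Yes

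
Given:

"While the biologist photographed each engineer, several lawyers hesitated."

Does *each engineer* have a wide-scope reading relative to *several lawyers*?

No

*each engineer* is embedded in the adjunct clause *while the biologist photographed each engineer*.
Scope out of an adjunct clause is unavailable: QR respects the adjunct-island constraint.
So *each engineer* cannot raise to a position above *several lawyers*.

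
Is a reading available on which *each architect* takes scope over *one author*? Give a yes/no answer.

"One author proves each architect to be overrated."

Yes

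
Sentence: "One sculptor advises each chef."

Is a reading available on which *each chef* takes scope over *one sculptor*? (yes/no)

Both DPs are arguments of the same predicate; there is no clause or island boundary between them.
Ordinary QR to a clause-peripheral position gives the wide-scope LF for the lower DP.

Yes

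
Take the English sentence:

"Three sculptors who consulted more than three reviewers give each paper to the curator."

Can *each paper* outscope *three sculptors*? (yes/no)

Although the sentence contains a relative clause (*who consulted more than three reviewers*), *each paper* is outside it, in the matrix VP.
No island intervenes, so both surface and inverse scope are derivable.

Yes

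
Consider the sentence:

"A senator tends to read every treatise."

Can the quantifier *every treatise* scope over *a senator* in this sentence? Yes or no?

Yes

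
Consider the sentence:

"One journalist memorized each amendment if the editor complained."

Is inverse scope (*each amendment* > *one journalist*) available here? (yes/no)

Yes

Neither queried DP is inside the adjunct, so the adjunct-island constraint does not apply.
Clause-internal QR can adjoin the lower DP above the subject, yielding the inverse reading.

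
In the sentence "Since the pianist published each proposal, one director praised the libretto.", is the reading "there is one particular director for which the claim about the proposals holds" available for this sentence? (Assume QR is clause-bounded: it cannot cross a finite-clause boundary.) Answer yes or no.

Yes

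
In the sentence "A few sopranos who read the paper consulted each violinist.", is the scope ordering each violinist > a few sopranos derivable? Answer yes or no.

Yes

The RC *who read the paper* is an island, but *each violinist* is not inside it — it is the matrix object, a clausemate of *a few sopranos*.
With no island boundary between them, the object can take inverse scope over the subject via ordinary QR within the clause.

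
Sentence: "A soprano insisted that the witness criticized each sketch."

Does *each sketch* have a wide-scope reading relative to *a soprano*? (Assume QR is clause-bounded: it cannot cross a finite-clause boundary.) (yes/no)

*each sketch* is embedded in the finite complement clause *that the witness criticized each sketch*.
Given the clause-boundedness assumption, QR cannot cross the finite CP into the matrix.
Hence only narrow scope for *each sketch* (under *a soprano*) survives.
(Only the surface reading survives: one fixed soprano with respect to all the relevant sketches.)

No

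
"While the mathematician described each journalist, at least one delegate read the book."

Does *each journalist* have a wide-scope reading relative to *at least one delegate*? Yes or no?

*each journalist* is embedded in the adjunct clause *while the mathematician described each journalist*.
Scope out of an adjunct clause is unavailable: QR respects the adjunct-island constraint.
The ordering *each journalist* > *at least one delegate* is therefore underivable.

No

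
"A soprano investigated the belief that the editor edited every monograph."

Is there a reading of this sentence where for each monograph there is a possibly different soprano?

That reading corresponds to *every monograph* > *a soprano*.
*every monograph* is embedded in the complex NP *the belief that the editor edited every monograph*.
The Complex NP Constraint bars QR out of the complement clause of a noun.
The inverse ordering *every monograph* > *a soprano* is therefore underivable.
(Only the surface reading survives: one fixed soprano with respect to all the relevant monographs.)

No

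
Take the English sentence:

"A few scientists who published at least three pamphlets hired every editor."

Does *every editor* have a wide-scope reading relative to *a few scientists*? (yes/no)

Yes

*every editor* is a matrix argument; only *a few scientists* is modified by the relative clause *who published at least three pamphlets*, so the RC island is irrelevant to the target quantifier.
Clause-internal QR can adjoin the lower DP above the subject, yielding the inverse reading.
The sentence is scopally ambiguous between *a few scientists* > *every editor* and *every editor* > *a few scientists*.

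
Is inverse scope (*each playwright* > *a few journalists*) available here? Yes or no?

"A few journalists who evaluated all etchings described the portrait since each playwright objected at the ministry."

No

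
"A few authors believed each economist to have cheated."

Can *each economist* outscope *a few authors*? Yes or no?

Yes

*each economist* is the subject of an ECM infinitive — the infinitival complement of an ECM verb is not a scope island, so *each economist* can raise into the matrix clause.
Clause-internal QR can adjoin the lower DP above the subject, yielding the inverse reading.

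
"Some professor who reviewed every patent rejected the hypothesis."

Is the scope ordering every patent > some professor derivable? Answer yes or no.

*every patent* is embedded in the relative clause *who reviewed every patent*.
Relative clauses are scope islands: a quantifier cannot QR out of a relative clause to take scope in the matrix clause.
So *every patent* cannot raise high enough to outscope *some professor*; only the surface ordering *some professor* > *every patent* is available.
(Only the surface reading survives: one fixed professor with respect to all the relevant patents.)

No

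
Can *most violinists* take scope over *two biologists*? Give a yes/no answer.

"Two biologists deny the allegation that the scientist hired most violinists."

No

Structurally, *most violinists* is inside the complex NP *the allegation that the scientist hired most violinists*.
The Complex NP Constraint bars QR out of the complement clause of a noun.
So the wide-scope reading for *most violinists* is blocked.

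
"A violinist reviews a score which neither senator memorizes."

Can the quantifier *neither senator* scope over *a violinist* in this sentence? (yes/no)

The DP *neither senator* is contained in the relative clause *which neither senator memorizes* modifying *a score*.
QR out of a relative clause is ruled out by the relative-clause island constraint.
The inverse ordering *neither senator* > *a violinist* is therefore underivable.

No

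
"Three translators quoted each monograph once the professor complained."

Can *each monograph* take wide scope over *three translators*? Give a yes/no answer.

The adjunct island is irrelevant here — *each monograph* and *three translators* are both in the matrix clause.
QR within a single clause is free, so the lower quantifier may take scope over the higher one.
The sentence is scopally ambiguous between *three translators* > *each monograph* and *each monograph* > *three translators*.

Yes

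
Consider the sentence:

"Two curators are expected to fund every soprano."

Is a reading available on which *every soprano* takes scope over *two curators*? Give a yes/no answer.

Raising constructions are monoclausal for scope purposes; *every soprano* is not separated from *two curators* by any island.
Since no island is crossed, the inverse ordering is licensed alongside surface scope.

Yes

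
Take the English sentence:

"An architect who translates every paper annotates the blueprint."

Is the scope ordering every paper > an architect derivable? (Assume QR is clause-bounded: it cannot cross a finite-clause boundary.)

No

Structurally, *every paper* is inside the relative clause *who translates every paper*.
QR out of a relative clause is ruled out by the relative-clause island constraint.
So *every paper* cannot raise to a position above *an architect*.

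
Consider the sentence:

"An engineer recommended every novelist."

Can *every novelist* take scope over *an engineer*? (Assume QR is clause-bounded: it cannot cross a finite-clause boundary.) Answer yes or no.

*every novelist* and *an engineer* are in the same minimal clause.
Clause-internal QR can adjoin the lower DP above the subject, yielding the inverse reading.

Yes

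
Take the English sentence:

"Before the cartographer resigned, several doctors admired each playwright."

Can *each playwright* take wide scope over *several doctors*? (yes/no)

*each playwright* is a matrix argument; the adjunct is an island but the target quantifier is outside it.
Clause-internal QR can adjoin the lower DP above the subject, yielding the inverse reading.

Yes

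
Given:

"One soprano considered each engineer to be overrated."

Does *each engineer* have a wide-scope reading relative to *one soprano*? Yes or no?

The ECM infinitive is scope-transparent — *each engineer* is free to raise above *one soprano*.
Nothing blocks QR of the lower DP to a position above the higher one, so inverse scope is available.

Yes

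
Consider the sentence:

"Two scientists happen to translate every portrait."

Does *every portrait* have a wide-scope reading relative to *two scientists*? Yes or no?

*every portrait* is inside a raising infinitive, which is transparent to QR (no CP barrier), so it behaves as a matrix argument.
Since no island is crossed, the inverse ordering is licensed alongside surface scope.
Both orderings are possible: *two scientists* > *every portrait* and *every portrait* > *two scientists*.

Yes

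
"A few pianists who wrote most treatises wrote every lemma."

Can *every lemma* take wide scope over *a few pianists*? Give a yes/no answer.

Yes

Although the sentence contains a relative clause (*who wrote most treatises*), *every lemma* is outside it, in the matrix VP.
No island intervenes, so both surface and inverse scope are derivable.
So *every lemma* > *a few pianists* is among the available readings.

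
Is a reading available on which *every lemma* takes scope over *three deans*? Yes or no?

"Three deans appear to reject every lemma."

Yes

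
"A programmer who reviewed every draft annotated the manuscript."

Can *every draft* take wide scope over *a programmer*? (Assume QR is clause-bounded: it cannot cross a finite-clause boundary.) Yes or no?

No

The DP *every draft* is contained in the relative clause *who reviewed every draft*.
QR out of a relative clause is ruled out by the relative-clause island constraint.
There is no licit LF on which *every draft* c-commands *a programmer*.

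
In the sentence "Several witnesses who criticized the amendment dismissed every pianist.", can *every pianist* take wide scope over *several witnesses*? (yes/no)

The relative clause *who criticized the amendment* modifies *several witnesses*, but *every pianist* is not inside that relative clause — it is an argument of the matrix verb.
Ordinary QR to a clause-peripheral position gives the wide-scope LF for the lower DP.
The sentence is scopally ambiguous between *several witnesses* > *every pianist* and *every pianist* > *several witnesses*.

Yes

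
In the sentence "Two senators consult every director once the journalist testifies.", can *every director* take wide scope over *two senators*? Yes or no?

Yes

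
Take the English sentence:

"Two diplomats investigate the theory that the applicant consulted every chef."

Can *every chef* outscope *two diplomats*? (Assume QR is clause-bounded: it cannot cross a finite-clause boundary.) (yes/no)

The target quantifier *every chef* is part of the complex NP *the theory that the applicant consulted every chef*.
Since the clause is the complement of a nominal head, the CNPC blocks scope extraction.
So *every chef* cannot raise high enough to outscope *two diplomats*; only the surface ordering *two diplomats* > *every chef* is available.

No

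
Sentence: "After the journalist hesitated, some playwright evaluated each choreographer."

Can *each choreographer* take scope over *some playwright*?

Yes

The adjunct island is irrelevant here — *each choreographer* and *some playwright* are both in the matrix clause.
No island intervenes, so both surface and inverse scope are derivable.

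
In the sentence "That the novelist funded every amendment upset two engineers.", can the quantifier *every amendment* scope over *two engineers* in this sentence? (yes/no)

The target quantifier *every amendment* is part of the sentential subject *that the novelist funded every amendment*.
Sentential subjects are islands: a quantifier inside the subject clause cannot raise over the matrix predicate.
*every amendment* is confined to the island and cannot take scope over *two engineers*.

No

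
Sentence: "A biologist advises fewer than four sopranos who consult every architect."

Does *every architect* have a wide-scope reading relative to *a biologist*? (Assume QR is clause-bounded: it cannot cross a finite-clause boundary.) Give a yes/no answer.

No

Structurally, *every architect* is inside the relative clause *who consult every architect* modifying *fewer than four sopranos*.
The relative clause forms an island for QR, so the quantifier is confined to the head noun's restrictor.
So the wide-scope reading for *every architect* is blocked.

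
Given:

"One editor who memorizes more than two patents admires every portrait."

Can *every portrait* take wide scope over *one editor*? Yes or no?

Yes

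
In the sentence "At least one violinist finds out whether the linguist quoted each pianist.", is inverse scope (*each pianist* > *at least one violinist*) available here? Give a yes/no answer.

No

*each pianist* sits inside the embedded question *whether the linguist quoted each pianist*.
The wh-island constraint blocks QR out of an embedded interrogative.
So *each pianist* cannot raise high enough to outscope *at least one violinist*; only the surface ordering *at least one violinist* > *each pianist* is available.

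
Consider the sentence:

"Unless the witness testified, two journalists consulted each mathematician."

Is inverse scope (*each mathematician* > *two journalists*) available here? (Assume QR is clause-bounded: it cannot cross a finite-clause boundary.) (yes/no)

Yes

*each mathematician* is a matrix argument; the adjunct is an island but the target quantifier is outside it.
Ordinary QR to a clause-peripheral position gives the wide-scope LF for the lower DP.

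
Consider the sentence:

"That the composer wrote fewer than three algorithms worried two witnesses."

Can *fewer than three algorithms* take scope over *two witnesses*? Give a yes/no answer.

No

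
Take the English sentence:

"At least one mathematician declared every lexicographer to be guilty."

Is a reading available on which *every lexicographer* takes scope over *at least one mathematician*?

This is an ECM construction: *every lexicographer* is the infinitival subject, Case-marked by the matrix verb, and the infinitive is transparent for QR.
Clause-internal QR can adjoin the lower DP above the subject, yielding the inverse reading.
Both orderings are possible: *at least one mathematician* > *every lexicographer* and *every lexicographer* > *at least one mathematician*.

Yes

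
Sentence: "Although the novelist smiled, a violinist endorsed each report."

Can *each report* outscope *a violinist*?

The adjunct clause does not contain *each report*, which is the matrix object.
No island intervenes, so both surface and inverse scope are derivable.

Yes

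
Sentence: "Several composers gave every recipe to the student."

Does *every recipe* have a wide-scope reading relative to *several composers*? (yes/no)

*every recipe* is the matrix object and *several composers* the matrix subject; the two are clausemates.
QR within a single clause is free, so the lower quantifier may take scope over the higher one.
The sentence is scopally ambiguous between *several composers* > *every recipe* and *every recipe* > *several composers*.

Yes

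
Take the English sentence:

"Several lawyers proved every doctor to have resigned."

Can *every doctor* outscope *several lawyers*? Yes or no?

*every doctor* is the subject of an ECM infinitive — the infinitival complement of an ECM verb is not a scope island, so *every doctor* can raise into the matrix clause.
Clause-internal QR can adjoin the lower DP above the subject, yielding the inverse reading.

Yes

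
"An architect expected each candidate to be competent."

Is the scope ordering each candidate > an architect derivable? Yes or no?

Yes

The ECM infinitive is scope-transparent — *each candidate* is free to raise above *an architect*.
Nothing blocks QR of the lower DP to a position above the higher one, so inverse scope is available.
So *each candidate* > *an architect* is among the available readings.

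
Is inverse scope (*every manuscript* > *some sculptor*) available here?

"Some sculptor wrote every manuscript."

Yes

*every manuscript* and *some sculptor* are in the same minimal clause.
QR within a single clause is free, so the lower quantifier may take scope over the higher one.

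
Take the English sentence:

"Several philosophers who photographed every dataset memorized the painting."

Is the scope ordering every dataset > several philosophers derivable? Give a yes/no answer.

No

*every dataset* is embedded in the relative clause *who photographed every dataset*.
The relative clause forms an island for QR, so the quantifier is confined to the head noun's restrictor.
Hence only narrow scope for *every dataset* (under *several philosophers*) survives.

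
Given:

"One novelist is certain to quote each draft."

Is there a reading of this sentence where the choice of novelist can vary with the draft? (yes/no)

Yes

The paraphrase describes the scope ordering *each draft* > *one novelist*.
*each draft* is the object of the infinitival complement of a raising predicate; raising infinitives are transparent for QR, so the two DPs are in effect clausemates.
No island intervenes, so both surface and inverse scope are derivable.
The sentence is scopally ambiguous between *one novelist* > *each draft* and *each draft* > *one novelist*.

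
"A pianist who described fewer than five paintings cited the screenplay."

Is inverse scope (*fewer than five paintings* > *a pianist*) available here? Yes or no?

No

*fewer than five paintings* sits inside the relative clause *who described fewer than five paintings*.
The relative clause forms an island for QR, so the quantifier is confined to the head noun's restrictor.
So *fewer than five paintings* cannot raise high enough to outscope *a pianist*; only the surface ordering *a pianist* > *fewer than five paintings* is available.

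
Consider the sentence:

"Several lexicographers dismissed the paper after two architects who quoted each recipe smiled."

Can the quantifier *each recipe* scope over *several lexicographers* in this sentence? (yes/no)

The DP *each recipe* is contained in the relative clause *who quoted each recipe*, which is itself inside the adjunct *after two architects who quoted each recipe smiled*.
The quantifier would have to escape first the RC and then the adjunct — two independent island violations.
So the wide-scope reading for *each recipe* is blocked.

No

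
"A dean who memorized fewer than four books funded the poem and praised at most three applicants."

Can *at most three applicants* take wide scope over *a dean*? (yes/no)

No

*at most three applicants* occurs within one conjunct of the coordinate structure (*praised at most three applicants*).
The Coordinate Structure Constraint blocks movement (including QR) out of a single conjunct.
*at most three applicants* > *a dean* would require crossing that boundary, which is illicit.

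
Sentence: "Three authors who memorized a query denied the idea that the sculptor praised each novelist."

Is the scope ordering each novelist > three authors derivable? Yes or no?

The target quantifier *each novelist* is part of the complex NP *the idea that the sculptor praised each novelist*.
A that-clause complement to a noun is an island; QR cannot cross the NP boundary.
Hence only narrow scope for *each novelist* (under *three authors*) survives.

No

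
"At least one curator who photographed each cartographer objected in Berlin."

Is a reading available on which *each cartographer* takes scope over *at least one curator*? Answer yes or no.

No

*each cartographer* occurs within the relative clause *who photographed each cartographer*.
Relative clauses block scope extraction: QR cannot target a position outside the modified NP.
*each cartographer* > *at least one curator* would require crossing that boundary, which is illicit.
(Only the surface reading survives: one fixed curator with respect to all the relevant cartographers.)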